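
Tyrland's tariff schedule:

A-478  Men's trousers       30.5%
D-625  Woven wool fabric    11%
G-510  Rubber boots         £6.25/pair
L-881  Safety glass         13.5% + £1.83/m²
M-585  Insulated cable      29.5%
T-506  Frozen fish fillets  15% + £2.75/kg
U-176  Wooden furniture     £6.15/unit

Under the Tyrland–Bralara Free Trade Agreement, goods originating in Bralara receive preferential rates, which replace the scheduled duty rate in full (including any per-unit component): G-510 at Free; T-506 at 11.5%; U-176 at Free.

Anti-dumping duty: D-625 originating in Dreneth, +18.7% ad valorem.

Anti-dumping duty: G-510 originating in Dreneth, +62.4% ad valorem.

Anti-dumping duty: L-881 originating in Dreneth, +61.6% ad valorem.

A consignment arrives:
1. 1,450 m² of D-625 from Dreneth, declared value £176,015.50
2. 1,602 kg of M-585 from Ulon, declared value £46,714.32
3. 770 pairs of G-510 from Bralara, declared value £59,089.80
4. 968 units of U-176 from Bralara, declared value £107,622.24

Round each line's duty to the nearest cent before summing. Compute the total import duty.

£66,057.32

Line 1 (D-625, Dreneth, 1,450 m², £176,015.50):
Base rate for D-625 is 11%.
Additional duty on D-625 from Dreneth: +18.7%. Applied ad valorem rate: 11% + 18.7% = 29.7%.
Duty = £176,015.50 × 29.7% = £52,276.60.
Line 2 (M-585, Ulon, 1,602 kg, £46,714.32):
Base rate for M-585 is 29.5%.
Duty = £46,714.32 × 29.5% = £13,780.72.
Line 3 (G-510, Bralara, 770 pairs, £59,089.80):
Base rate for G-510 is £6.25/pair.
Origin Bralara qualifies under the Tyrland–Bralara agreement and G-510 is covered: preferential rate Free applies instead.
The additional-duty order on G-510 targets Dreneth, not Bralara; it does not apply.
Duty = £59,089.80 × 0% = £0.00.
Line 4 (U-176, Bralara, 968 units, £107,622.24):
Base rate for U-176 is £6.15/unit.
Origin Bralara qualifies under the Tyrland–Bralara agreement and U-176 is covered: preferential rate Free applies instead.
Duty = £107,622.24 × 0% = £0.00.
Total = £52,276.60 + £13,780.72 + £0.00 + £0.00 = £66,057.32.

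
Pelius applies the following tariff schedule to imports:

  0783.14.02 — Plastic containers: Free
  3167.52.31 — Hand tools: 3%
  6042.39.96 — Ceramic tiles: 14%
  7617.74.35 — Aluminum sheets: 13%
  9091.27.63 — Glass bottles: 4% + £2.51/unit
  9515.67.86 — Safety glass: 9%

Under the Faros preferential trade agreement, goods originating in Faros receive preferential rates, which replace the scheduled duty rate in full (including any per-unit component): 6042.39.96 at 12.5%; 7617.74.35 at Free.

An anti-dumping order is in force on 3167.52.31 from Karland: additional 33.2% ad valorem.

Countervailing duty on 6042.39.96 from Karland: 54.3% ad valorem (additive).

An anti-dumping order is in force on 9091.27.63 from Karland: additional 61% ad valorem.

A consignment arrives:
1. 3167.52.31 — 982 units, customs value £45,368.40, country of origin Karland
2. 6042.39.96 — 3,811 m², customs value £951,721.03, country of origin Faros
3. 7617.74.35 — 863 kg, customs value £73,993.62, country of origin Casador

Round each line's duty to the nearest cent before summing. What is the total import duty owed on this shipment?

Line 1 (3167.52.31, Karland, 982 units, £45,368.40):
Base rate for 3167.52.31 is 3%.
Additional duty on 3167.52.31 from Karland: +33.2%. Applied ad valorem rate: 3% + 33.2% = 36.2%.
Duty = £45,368.40 × 36.2% = £16,423.36.
Line 2 (6042.39.96, Faros, 3,811 m², £951,721.03):
Base rate for 6042.39.96 is 14%.
Origin Faros qualifies under the Pelius–Faros agreement and 6042.39.96 is covered: preferential rate 12.5% applies instead.
The additional-duty order on 6042.39.96 targets Karland, not Faros; it does not apply.
Duty = £951,721.03 × 12.5% = £118,965.13.
Line 3 (7617.74.35, Casador, 863 kg, £73,993.62):
Base rate for 7617.74.35 is 13%.
7617.74.35 has an FTA preferential rate, but origin Casador is not Faros; base rate stands.
Duty = £73,993.62 × 13% = £9,619.17.
Total = £16,423.36 + £118,965.13 + £9,619.17 = £145,007.66.

£145,007.66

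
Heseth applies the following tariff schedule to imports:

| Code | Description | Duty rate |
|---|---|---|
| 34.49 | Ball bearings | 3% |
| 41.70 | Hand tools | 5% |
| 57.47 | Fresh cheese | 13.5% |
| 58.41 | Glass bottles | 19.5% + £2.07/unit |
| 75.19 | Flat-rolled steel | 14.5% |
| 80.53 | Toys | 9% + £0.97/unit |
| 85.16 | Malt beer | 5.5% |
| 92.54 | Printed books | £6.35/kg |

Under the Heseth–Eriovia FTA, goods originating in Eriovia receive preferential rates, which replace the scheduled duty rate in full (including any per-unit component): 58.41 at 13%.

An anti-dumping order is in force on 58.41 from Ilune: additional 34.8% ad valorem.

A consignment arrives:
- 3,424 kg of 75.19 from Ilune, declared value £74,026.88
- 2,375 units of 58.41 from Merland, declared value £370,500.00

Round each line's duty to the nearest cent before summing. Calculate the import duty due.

Line 1 (75.19, Ilune, 3,424 kg, £74,026.88):
Base rate for 75.19 is 14.5%.
Duty = £74,026.88 × 14.5% = £10,733.90.
Line 2 (58.41, Merland, 2,375 units, £370,500.00):
Base rate for 58.41 is 19.5% + £2.07/unit.
58.41 has an FTA preferential rate, but origin Merland is not Eriovia; base rate stands.
The additional-duty order on 58.41 targets Ilune, not Merland; it does not apply.
Duty = £370,500.00 × 19.5% + 2,375 × £2.07 = £77,163.75.
Total = £10,733.90 + £77,163.75 = £87,897.65.

£87,897.65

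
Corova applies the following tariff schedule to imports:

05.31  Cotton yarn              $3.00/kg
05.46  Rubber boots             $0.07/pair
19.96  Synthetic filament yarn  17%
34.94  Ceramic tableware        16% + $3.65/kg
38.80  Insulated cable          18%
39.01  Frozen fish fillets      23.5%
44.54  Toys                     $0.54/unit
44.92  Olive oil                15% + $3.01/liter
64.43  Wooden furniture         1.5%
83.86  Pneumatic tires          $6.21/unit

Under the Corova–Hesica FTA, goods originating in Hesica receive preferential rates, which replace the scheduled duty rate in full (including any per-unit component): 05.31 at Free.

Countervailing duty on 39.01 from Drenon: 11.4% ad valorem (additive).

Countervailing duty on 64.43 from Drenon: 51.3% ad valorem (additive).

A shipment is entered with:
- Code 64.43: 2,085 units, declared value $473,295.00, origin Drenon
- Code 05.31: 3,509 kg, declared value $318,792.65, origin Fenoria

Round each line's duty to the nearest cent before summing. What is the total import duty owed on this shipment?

Line 1 (64.43, Drenon, 2,085 units, $473,295.00):
Base rate for 64.43 is 1.5%.
Additional duty on 64.43 from Drenon: +51.3%. Applied ad valorem rate: 1.5% + 51.3% = 52.8%.
Duty = $473,295.00 × 52.8% = $249,899.76.
Line 2 (05.31, Fenoria, 3,509 kg, $318,792.65):
Base rate for 05.31 is $3.00/kg.
05.31 has an FTA preferential rate, but origin Fenoria is not Hesica; base rate stands.
Duty = 3,509 × $3.00 = $10,527.00.
Total = $249,899.76 + $10,527.00 = $260,426.76.

$260,426.76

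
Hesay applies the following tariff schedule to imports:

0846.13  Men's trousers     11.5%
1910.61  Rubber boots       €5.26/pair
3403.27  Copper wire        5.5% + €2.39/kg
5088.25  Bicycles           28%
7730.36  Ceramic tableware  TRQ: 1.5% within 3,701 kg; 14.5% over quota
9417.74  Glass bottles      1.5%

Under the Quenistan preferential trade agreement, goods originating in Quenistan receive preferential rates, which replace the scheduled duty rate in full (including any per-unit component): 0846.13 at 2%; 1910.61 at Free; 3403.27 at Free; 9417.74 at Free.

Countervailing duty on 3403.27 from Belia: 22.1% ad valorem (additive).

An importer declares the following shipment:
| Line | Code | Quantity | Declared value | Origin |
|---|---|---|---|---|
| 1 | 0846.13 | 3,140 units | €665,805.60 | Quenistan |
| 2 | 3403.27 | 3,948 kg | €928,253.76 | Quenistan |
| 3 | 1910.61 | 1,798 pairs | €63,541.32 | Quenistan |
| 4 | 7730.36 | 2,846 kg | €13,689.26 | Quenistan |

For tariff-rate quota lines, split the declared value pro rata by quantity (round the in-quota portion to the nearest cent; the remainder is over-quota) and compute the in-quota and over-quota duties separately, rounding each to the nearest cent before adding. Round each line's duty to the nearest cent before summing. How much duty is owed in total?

€13,521.45

Line 1 (0846.13, Quenistan, 3,140 units, €665,805.60):
Base rate for 0846.13 is 11.5%.
Origin Quenistan qualifies under the Hesay–Quenistan agreement and 0846.13 is covered: preferential rate 2% applies instead.
Duty = €665,805.60 × 2% = €13,316.11.
Line 2 (3403.27, Quenistan, 3,948 kg, €928,253.76):
Base rate for 3403.27 is 5.5% + €2.39/kg.
Origin Quenistan qualifies under the Hesay–Quenistan agreement and 3403.27 is covered: preferential rate Free applies instead.
The additional-duty order on 3403.27 targets Belia, not Quenistan; it does not apply.
Duty = €928,253.76 × 0% = €0.00.
Line 3 (1910.61, Quenistan, 1,798 pairs, €63,541.32):
Base rate for 1910.61 is €5.26/pair.
Origin Quenistan qualifies under the Hesay–Quenistan agreement and 1910.61 is covered: preferential rate Free applies instead.
Duty = €63,541.32 × 0% = €0.00.
Line 4 (7730.36, Quenistan, 2,846 kg, €13,689.26):
Code 7730.36 is under a tariff-rate quota (threshold 3,701 kg). Quantity 2,846 kg is within the quota, so the in-quota rate 1.5% applies to the full value.
Duty = €13,689.26 × 1.5% = €205.34.
Total = €13,316.11 + €0.00 + €0.00 + €205.34 = €13,521.45.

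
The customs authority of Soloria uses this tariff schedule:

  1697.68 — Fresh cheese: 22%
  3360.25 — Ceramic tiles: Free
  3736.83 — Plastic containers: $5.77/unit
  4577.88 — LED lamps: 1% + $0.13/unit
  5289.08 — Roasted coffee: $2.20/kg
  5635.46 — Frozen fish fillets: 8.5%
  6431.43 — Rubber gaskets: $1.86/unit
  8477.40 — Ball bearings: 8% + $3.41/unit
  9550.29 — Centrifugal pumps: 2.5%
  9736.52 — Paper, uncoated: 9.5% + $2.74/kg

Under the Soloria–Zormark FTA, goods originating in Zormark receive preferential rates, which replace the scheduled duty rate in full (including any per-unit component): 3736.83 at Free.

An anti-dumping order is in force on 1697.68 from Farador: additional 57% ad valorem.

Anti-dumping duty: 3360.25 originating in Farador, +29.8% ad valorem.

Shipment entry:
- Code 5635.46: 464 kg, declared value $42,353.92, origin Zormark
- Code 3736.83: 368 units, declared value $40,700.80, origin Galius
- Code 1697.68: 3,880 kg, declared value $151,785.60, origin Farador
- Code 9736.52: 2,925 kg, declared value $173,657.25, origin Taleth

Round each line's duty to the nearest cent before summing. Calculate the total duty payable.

$150,146.00

Line 1 (5635.46, Zormark, 464 kg, $42,353.92):
Base rate for 5635.46 is 8.5%.
Origin Zormark is the FTA partner but 5635.46 is not on the preference list; base rate stands.
Duty = $42,353.92 × 8.5% = $3,600.08.
Line 2 (3736.83, Galius, 368 units, $40,700.80):
Base rate for 3736.83 is $5.77/unit.
3736.83 has an FTA preferential rate, but origin Galius is not Zormark; base rate stands.
Duty = 368 × $5.77 = $2,123.36.
Line 3 (1697.68, Farador, 3,880 kg, $151,785.60):
Base rate for 1697.68 is 22%.
Additional duty on 1697.68 from Farador: +57%. Applied ad valorem rate: 22% + 57% = 79%.
Duty = $151,785.60 × 79% = $119,910.62.
Line 4 (9736.52, Taleth, 2,925 kg, $173,657.25):
Base rate for 9736.52 is 9.5% + $2.74/kg.
Duty = $173,657.25 × 9.5% + 2,925 × $2.74 = $24,511.94.
Total = $3,600.08 + $2,123.36 + $119,910.62 + $24,511.94 = $150,146.00.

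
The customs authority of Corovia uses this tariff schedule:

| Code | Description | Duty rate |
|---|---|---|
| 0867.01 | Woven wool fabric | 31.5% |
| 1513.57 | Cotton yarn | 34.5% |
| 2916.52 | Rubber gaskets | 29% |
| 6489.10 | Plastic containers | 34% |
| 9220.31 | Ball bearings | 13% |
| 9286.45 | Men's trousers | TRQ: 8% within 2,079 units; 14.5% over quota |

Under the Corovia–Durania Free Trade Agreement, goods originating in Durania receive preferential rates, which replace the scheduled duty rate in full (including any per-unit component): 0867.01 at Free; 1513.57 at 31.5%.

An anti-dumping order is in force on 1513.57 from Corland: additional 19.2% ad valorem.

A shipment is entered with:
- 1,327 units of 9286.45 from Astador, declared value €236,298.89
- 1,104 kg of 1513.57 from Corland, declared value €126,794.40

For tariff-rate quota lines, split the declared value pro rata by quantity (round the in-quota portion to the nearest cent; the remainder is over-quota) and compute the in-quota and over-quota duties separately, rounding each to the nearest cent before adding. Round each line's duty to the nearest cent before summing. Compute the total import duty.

Line 1 (9286.45, Astador, 1,327 units, €236,298.89):
Code 9286.45 is under a tariff-rate quota (threshold 2,079 units). Quantity 1,327 units is within the quota, so the in-quota rate 8% applies to the full value.
Duty = €236,298.89 × 8% = €18,903.91.
Line 2 (1513.57, Corland, 1,104 kg, €126,794.40):
Base rate for 1513.57 is 34.5%.
1513.57 has an FTA preferential rate, but origin Corland is not Durania; base rate stands.
Additional duty on 1513.57 from Corland: +19.2%. Applied ad valorem rate: 34.5% + 19.2% = 53.7%.
Duty = €126,794.40 × 53.7% = €68,088.59.
Total = €18,903.91 + €68,088.59 = €86,992.50.

€86,992.50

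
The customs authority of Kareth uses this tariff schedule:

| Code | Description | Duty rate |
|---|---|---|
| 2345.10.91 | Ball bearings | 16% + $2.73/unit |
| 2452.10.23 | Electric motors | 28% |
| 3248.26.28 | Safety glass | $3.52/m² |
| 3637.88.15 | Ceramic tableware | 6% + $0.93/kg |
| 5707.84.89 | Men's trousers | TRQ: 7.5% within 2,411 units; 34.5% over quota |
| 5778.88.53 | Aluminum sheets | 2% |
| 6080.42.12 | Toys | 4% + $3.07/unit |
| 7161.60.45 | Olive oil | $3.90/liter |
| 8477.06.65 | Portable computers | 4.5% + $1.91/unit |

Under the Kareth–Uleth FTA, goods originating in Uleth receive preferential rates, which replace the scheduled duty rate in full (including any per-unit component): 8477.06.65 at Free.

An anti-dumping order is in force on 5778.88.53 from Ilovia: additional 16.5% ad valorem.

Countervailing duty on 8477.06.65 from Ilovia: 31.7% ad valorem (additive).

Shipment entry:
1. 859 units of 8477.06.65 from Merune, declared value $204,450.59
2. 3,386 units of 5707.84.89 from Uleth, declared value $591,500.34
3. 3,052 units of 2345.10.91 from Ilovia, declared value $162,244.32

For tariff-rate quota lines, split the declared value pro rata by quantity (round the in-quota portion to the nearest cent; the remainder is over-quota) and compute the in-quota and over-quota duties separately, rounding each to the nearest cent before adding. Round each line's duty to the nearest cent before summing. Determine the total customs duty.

Line 1 (8477.06.65, Merune, 859 units, $204,450.59):
Base rate for 8477.06.65 is 4.5% + $1.91/unit.
8477.06.65 has an FTA preferential rate, but origin Merune is not Uleth; base rate stands.
The additional-duty order on 8477.06.65 targets Ilovia, not Merune; it does not apply.
Duty = $204,450.59 × 4.5% + 859 × $1.91 = $10,840.97.
Line 2 (5707.84.89, Uleth, 3,386 units, $591,500.34):
Code 5707.84.89 is under a tariff-rate quota (threshold 2,411 units). In-quota: 2,411 units at 7.5%; over-quota: 975 units at 34.5%.
Pro-rata value split: in-quota = $591,500.34 × 2,411/3,386 = $421,177.59; over-quota = $591,500.34 − $421,177.59 = $170,322.75.
In-quota duty = $421,177.59 × 7.5% = $31,588.32. Over-quota duty = $170,322.75 × 34.5% = $58,761.35.
Line duty = $31,588.32 + $58,761.35 = $90,349.67.
Line 3 (2345.10.91, Ilovia, 3,052 units, $162,244.32):
Base rate for 2345.10.91 is 16% + $2.73/unit.
Duty = $162,244.32 × 16% + 3,052 × $2.73 = $34,291.05.
Total = $10,840.97 + $90,349.67 + $34,291.05 = $135,481.69.

$135,481.69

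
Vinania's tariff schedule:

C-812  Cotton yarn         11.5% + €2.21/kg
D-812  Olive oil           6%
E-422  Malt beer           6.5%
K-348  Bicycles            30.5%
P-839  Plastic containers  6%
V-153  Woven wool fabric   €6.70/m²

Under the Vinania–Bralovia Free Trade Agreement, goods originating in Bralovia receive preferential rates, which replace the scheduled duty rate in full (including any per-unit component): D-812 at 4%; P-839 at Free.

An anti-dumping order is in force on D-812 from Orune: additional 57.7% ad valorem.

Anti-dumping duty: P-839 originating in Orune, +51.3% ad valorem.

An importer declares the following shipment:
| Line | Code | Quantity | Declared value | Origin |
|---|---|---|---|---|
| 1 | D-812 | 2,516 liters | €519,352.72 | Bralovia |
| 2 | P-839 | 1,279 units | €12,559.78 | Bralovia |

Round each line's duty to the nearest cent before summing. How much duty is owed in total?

€20,774.11

Line 1 (D-812, Bralovia, 2,516 liters, €519,352.72):
Base rate for D-812 is 6%.
Origin Bralovia qualifies under the Vinania–Bralovia agreement and D-812 is covered: preferential rate 4% applies instead.
The additional-duty order on D-812 targets Orune, not Bralovia; it does not apply.
Duty = €519,352.72 × 4% = €20,774.11.
Line 2 (P-839, Bralovia, 1,279 units, €12,559.78):
Base rate for P-839 is 6%.
Origin Bralovia qualifies under the Vinania–Bralovia agreement and P-839 is covered: preferential rate Free applies instead.
The additional-duty order on P-839 targets Orune, not Bralovia; it does not apply.
Duty = €12,559.78 × 0% = €0.00.
Total = €20,774.11 + €0.00 = €20,774.11.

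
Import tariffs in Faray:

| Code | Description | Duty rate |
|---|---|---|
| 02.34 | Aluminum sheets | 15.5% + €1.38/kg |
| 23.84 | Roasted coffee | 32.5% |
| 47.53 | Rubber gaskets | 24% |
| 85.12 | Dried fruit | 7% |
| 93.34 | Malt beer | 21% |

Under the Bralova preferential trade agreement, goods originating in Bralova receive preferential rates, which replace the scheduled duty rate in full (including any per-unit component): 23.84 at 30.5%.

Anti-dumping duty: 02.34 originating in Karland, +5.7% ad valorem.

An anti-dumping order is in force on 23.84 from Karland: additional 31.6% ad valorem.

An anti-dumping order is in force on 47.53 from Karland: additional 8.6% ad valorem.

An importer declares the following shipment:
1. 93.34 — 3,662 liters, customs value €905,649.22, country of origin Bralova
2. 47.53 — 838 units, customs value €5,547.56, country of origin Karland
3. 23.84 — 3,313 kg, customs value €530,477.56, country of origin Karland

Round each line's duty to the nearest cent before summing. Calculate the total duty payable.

Line 1 (93.34, Bralova, 3,662 liters, €905,649.22):
Base rate for 93.34 is 21%.
Origin Bralova is the FTA partner but 93.34 is not on the preference list; base rate stands.
Duty = €905,649.22 × 21% = €190,186.34.
Line 2 (47.53, Karland, 838 units, €5,547.56):
Base rate for 47.53 is 24%.
Additional duty on 47.53 from Karland: +8.6%. Applied ad valorem rate: 24% + 8.6% = 32.6%.
Duty = €5,547.56 × 32.6% = €1,808.50.
Line 3 (23.84, Karland, 3,313 kg, €530,477.56):
Base rate for 23.84 is 32.5%.
23.84 has an FTA preferential rate, but origin Karland is not Bralova; base rate stands.
Additional duty on 23.84 from Karland: +31.6%. Applied ad valorem rate: 32.5% + 31.6% = 64.1%.
Duty = €530,477.56 × 64.1% = €340,036.12.
Total = €190,186.34 + €1,808.50 + €340,036.12 = €532,030.96.

€532,030.96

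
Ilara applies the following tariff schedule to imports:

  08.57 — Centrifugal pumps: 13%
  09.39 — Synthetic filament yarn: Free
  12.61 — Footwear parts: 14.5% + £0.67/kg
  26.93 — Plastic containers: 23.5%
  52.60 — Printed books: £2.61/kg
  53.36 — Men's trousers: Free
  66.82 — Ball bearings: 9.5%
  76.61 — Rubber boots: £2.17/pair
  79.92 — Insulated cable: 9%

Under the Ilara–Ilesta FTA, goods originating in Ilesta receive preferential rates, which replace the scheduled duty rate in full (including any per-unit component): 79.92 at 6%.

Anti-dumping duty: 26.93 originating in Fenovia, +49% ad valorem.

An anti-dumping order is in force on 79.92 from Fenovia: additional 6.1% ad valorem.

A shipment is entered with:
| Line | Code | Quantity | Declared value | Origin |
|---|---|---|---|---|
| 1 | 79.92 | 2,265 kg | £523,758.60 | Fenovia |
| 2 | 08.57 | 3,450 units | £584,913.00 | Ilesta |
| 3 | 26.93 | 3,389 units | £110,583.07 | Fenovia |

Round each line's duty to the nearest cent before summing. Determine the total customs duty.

Line 1 (79.92, Fenovia, 2,265 kg, £523,758.60):
Base rate for 79.92 is 9%.
79.92 has an FTA preferential rate, but origin Fenovia is not Ilesta; base rate stands.
Additional duty on 79.92 from Fenovia: +6.1%. Applied ad valorem rate: 9% + 6.1% = 15.1%.
Duty = £523,758.60 × 15.1% = £79,087.55.
Line 2 (08.57, Ilesta, 3,450 units, £584,913.00):
Base rate for 08.57 is 13%.
Origin Ilesta is the FTA partner but 08.57 is not on the preference list; base rate stands.
Duty = £584,913.00 × 13% = £76,038.69.
Line 3 (26.93, Fenovia, 3,389 units, £110,583.07):
Base rate for 26.93 is 23.5%.
Additional duty on 26.93 from Fenovia: +49%. Applied ad valorem rate: 23.5% + 49% = 72.5%.
Duty = £110,583.07 × 72.5% = £80,172.73.
Total = £79,087.55 + £76,038.69 + £80,172.73 = £235,298.97.

£235,298.97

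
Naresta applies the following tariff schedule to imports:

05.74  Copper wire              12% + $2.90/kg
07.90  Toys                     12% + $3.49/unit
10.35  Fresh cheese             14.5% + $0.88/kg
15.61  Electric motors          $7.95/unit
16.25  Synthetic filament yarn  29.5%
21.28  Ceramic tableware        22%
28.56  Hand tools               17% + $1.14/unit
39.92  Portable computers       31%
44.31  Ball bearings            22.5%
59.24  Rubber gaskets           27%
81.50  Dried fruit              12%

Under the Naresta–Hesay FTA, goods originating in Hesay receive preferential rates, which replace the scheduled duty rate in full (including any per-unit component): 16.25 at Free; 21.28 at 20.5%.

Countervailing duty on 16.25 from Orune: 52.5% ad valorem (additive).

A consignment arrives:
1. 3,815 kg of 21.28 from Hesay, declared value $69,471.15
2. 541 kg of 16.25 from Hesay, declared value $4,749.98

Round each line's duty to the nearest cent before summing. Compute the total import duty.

$14,241.59

Line 1 (21.28, Hesay, 3,815 kg, $69,471.15):
Base rate for 21.28 is 22%.
Origin Hesay qualifies under the Naresta–Hesay agreement and 21.28 is covered: preferential rate 20.5% applies instead.
Duty = $69,471.15 × 20.5% = $14,241.59.
Line 2 (16.25, Hesay, 541 kg, $4,749.98):
Base rate for 16.25 is 29.5%.
Origin Hesay qualifies under the Naresta–Hesay agreement and 16.25 is covered: preferential rate Free applies instead.
The additional-duty order on 16.25 targets Orune, not Hesay; it does not apply.
Duty = $4,749.98 × 0% = $0.00.
Total = $14,241.59 + $0.00 = $14,241.59.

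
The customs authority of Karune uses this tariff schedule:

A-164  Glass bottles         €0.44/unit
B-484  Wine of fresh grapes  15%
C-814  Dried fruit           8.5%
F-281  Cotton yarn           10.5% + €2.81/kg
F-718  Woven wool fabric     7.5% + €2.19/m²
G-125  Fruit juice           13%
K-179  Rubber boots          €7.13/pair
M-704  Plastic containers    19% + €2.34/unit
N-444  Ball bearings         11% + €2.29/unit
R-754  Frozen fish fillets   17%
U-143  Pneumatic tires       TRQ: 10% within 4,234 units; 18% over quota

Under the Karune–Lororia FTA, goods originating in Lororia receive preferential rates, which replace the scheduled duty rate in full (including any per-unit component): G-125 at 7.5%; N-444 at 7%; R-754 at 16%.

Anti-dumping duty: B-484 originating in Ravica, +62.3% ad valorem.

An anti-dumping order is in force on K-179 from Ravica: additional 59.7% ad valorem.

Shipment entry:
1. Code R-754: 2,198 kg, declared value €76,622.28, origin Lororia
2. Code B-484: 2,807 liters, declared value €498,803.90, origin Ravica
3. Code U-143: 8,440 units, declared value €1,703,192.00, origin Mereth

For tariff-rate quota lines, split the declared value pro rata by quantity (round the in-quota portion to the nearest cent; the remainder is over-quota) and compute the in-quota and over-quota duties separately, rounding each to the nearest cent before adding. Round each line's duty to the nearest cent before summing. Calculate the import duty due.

€636,055.83

Line 1 (R-754, Lororia, 2,198 kg, €76,622.28):
Base rate for R-754 is 17%.
Origin Lororia qualifies under the Karune–Lororia agreement and R-754 is covered: preferential rate 16% applies instead.
Duty = €76,622.28 × 16% = €12,259.56.
Line 2 (B-484, Ravica, 2,807 liters, €498,803.90):
Base rate for B-484 is 15%.
Additional duty on B-484 from Ravica: +62.3%. Applied ad valorem rate: 15% + 62.3% = 77.3%.
Duty = €498,803.90 × 77.3% = €385,575.41.
Line 3 (U-143, Mereth, 8,440 units, €1,703,192.00):
Code U-143 is under a tariff-rate quota (threshold 4,234 units). In-quota: 4,234 units at 10%; over-quota: 4,206 units at 18%.
Pro-rata value split: in-quota = €1,703,192.00 × 4,234/8,440 = €854,421.20; over-quota = €1,703,192.00 − €854,421.20 = €848,770.80.
In-quota duty = €854,421.20 × 10% = €85,442.12. Over-quota duty = €848,770.80 × 18% = €152,778.74.
Line duty = €85,442.12 + €152,778.74 = €238,220.86.
Total = €12,259.56 + €385,575.41 + €238,220.86 = €636,055.83.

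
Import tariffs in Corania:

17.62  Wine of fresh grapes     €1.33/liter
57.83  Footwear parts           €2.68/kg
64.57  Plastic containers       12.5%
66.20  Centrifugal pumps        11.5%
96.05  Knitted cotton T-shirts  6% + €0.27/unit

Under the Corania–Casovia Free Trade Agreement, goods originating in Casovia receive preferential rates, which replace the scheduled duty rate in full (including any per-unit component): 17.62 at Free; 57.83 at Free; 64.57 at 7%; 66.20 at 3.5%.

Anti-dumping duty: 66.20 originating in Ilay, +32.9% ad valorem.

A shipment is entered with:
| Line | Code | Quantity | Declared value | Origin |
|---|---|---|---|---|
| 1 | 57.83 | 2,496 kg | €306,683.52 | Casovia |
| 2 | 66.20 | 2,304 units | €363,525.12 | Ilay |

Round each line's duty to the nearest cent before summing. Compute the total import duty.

€161,405.15

Line 1 (57.83, Casovia, 2,496 kg, €306,683.52):
Base rate for 57.83 is €2.68/kg.
Origin Casovia qualifies under the Corania–Casovia agreement and 57.83 is covered: preferential rate Free applies instead.
Duty = €306,683.52 × 0% = €0.00.
Line 2 (66.20, Ilay, 2,304 units, €363,525.12):
Base rate for 66.20 is 11.5%.
66.20 has an FTA preferential rate, but origin Ilay is not Casovia; base rate stands.
Additional duty on 66.20 from Ilay: +32.9%. Applied ad valorem rate: 11.5% + 32.9% = 44.4%.
Duty = €363,525.12 × 44.4% = €161,405.15.
Total = €0.00 + €161,405.15 = €161,405.15.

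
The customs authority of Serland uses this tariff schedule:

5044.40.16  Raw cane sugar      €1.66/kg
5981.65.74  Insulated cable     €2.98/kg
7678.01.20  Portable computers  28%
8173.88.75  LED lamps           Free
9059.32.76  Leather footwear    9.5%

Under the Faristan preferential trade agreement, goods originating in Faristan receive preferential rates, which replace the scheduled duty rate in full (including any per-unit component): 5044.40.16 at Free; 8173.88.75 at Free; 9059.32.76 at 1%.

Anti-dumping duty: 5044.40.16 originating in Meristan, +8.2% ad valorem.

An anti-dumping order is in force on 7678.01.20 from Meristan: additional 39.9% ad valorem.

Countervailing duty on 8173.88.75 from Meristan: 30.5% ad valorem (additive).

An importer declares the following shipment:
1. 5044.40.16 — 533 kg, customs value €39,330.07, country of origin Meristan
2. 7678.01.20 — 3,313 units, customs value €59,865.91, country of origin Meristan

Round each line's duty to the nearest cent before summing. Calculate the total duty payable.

Line 1 (5044.40.16, Meristan, 533 kg, €39,330.07):
Base rate for 5044.40.16 is €1.66/kg.
5044.40.16 has an FTA preferential rate, but origin Meristan is not Faristan; base rate stands.
Additional duty on 5044.40.16 from Meristan: +8.2% ad valorem. Applied ad valorem rate = 8.2%.
Duty = €39,330.07 × 8.2% + 533 × €1.66 = €4,109.85.
Line 2 (7678.01.20, Meristan, 3,313 units, €59,865.91):
Base rate for 7678.01.20 is 28%.
Additional duty on 7678.01.20 from Meristan: +39.9%. Applied ad valorem rate: 28% + 39.9% = 67.9%.
Duty = €59,865.91 × 67.9% = €40,648.95.
Total = €4,109.85 + €40,648.95 = €44,758.80.

€44,758.80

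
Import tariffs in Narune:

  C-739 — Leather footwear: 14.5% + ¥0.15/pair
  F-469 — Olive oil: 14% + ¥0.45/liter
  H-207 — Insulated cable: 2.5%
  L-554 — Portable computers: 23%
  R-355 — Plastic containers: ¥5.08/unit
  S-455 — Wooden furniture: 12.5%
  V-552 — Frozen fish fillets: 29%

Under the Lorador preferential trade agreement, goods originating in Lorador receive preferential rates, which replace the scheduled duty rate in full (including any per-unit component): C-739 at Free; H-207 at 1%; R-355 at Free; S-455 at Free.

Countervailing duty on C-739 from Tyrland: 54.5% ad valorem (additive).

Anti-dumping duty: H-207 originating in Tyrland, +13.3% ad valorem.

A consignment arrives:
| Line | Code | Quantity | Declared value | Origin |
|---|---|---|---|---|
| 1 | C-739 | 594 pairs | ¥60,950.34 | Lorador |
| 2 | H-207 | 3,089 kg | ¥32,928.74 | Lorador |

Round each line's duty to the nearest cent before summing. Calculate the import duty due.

Line 1 (C-739, Lorador, 594 pairs, ¥60,950.34):
Base rate for C-739 is 14.5% + ¥0.15/pair.
Origin Lorador qualifies under the Narune–Lorador agreement and C-739 is covered: preferential rate Free applies instead.
The additional-duty order on C-739 targets Tyrland, not Lorador; it does not apply.
Duty = ¥60,950.34 × 0% = ¥0.00.
Line 2 (H-207, Lorador, 3,089 kg, ¥32,928.74):
Base rate for H-207 is 2.5%.
Origin Lorador qualifies under the Narune–Lorador agreement and H-207 is covered: preferential rate 1% applies instead.
The additional-duty order on H-207 targets Tyrland, not Lorador; it does not apply.
Duty = ¥32,928.74 × 1% = ¥329.29.
Total = ¥0.00 + ¥329.29 = ¥329.29.

¥329.29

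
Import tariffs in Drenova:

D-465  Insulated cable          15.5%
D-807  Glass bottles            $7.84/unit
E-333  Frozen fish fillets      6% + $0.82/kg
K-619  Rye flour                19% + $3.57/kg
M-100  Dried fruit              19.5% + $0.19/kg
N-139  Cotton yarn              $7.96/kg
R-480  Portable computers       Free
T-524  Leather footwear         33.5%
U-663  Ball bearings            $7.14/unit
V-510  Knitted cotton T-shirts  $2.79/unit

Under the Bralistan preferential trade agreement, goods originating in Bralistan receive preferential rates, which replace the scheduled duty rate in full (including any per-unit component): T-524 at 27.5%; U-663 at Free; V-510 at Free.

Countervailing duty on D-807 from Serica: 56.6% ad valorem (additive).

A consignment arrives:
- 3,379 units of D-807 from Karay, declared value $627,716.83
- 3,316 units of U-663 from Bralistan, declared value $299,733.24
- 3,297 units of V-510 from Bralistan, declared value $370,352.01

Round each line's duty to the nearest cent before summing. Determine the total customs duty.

$26,491.36

Line 1 (D-807, Karay, 3,379 units, $627,716.83):
Base rate for D-807 is $7.84/unit.
The additional-duty order on D-807 targets Serica, not Karay; it does not apply.
Duty = 3,379 × $7.84 = $26,491.36.
Line 2 (U-663, Bralistan, 3,316 units, $299,733.24):
Base rate for U-663 is $7.14/unit.
Origin Bralistan qualifies under the Drenova–Bralistan agreement and U-663 is covered: preferential rate Free applies instead.
Duty = $299,733.24 × 0% = $0.00.
Line 3 (V-510, Bralistan, 3,297 units, $370,352.01):
Base rate for V-510 is $2.79/unit.
Origin Bralistan qualifies under the Drenova–Bralistan agreement and V-510 is covered: preferential rate Free applies instead.
Duty = $370,352.01 × 0% = $0.00.
Total = $26,491.36 + $0.00 + $0.00 = $26,491.36.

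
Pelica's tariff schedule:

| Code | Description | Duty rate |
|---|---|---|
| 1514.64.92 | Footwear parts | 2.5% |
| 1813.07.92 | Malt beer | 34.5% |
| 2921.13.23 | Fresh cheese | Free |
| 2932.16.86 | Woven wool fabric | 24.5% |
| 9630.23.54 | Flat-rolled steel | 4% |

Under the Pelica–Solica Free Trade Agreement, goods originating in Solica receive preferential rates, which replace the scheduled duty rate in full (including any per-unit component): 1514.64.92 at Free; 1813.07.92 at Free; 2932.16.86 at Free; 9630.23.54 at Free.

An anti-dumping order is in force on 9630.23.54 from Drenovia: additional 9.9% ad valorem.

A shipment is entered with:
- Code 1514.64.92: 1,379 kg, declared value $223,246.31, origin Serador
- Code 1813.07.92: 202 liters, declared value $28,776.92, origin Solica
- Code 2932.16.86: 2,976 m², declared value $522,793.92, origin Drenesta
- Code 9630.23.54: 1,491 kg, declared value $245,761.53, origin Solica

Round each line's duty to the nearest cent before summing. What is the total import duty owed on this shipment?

Line 1 (1514.64.92, Serador, 1,379 kg, $223,246.31):
Base rate for 1514.64.92 is 2.5%.
1514.64.92 has an FTA preferential rate, but origin Serador is not Solica; base rate stands.
Duty = $223,246.31 × 2.5% = $5,581.16.
Line 2 (1813.07.92, Solica, 202 liters, $28,776.92):
Base rate for 1813.07.92 is 34.5%.
Origin Solica qualifies under the Pelica–Solica agreement and 1813.07.92 is covered: preferential rate Free applies instead.
Duty = $28,776.92 × 0% = $0.00.
Line 3 (2932.16.86, Drenesta, 2,976 m², $522,793.92):
Base rate for 2932.16.86 is 24.5%.
2932.16.86 has an FTA preferential rate, but origin Drenesta is not Solica; base rate stands.
Duty = $522,793.92 × 24.5% = $128,084.51.
Line 4 (9630.23.54, Solica, 1,491 kg, $245,761.53):
Base rate for 9630.23.54 is 4%.
Origin Solica qualifies under the Pelica–Solica agreement and 9630.23.54 is covered: preferential rate Free applies instead.
The additional-duty order on 9630.23.54 targets Drenovia, not Solica; it does not apply.
Duty = $245,761.53 × 0% = $0.00.
Total = $5,581.16 + $0.00 + $128,084.51 + $0.00 = $133,665.67.

$133,665.67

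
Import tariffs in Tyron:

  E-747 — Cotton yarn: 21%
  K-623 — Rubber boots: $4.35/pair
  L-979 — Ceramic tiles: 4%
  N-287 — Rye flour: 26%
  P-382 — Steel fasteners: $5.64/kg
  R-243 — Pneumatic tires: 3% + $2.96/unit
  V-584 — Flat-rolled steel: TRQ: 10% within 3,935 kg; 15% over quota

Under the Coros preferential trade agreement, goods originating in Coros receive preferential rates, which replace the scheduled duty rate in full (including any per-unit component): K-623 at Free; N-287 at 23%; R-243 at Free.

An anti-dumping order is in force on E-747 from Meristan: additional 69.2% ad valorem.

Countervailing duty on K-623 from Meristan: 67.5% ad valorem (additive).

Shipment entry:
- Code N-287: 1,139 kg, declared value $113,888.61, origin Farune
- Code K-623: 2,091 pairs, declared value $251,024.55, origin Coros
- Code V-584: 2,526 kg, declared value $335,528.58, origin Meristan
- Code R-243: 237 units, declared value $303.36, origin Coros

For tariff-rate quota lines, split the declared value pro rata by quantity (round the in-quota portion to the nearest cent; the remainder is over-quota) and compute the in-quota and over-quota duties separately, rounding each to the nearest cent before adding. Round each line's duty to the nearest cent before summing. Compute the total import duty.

$63,163.90

Line 1 (N-287, Farune, 1,139 kg, $113,888.61):
Base rate for N-287 is 26%.
N-287 has an FTA preferential rate, but origin Farune is not Coros; base rate stands.
Duty = $113,888.61 × 26% = $29,611.04.
Line 2 (K-623, Coros, 2,091 pairs, $251,024.55):
Base rate for K-623 is $4.35/pair.
Origin Coros qualifies under the Tyron–Coros agreement and K-623 is covered: preferential rate Free applies instead.
The additional-duty order on K-623 targets Meristan, not Coros; it does not apply.
Duty = $251,024.55 × 0% = $0.00.
Line 3 (V-584, Meristan, 2,526 kg, $335,528.58):
Code V-584 is under a tariff-rate quota (threshold 3,935 kg). Quantity 2,526 kg is within the quota, so the in-quota rate 10% applies to the full value.
Duty = $335,528.58 × 10% = $33,552.86.
Line 4 (R-243, Coros, 237 units, $303.36):
Base rate for R-243 is 3% + $2.96/unit.
Origin Coros qualifies under the Tyron–Coros agreement and R-243 is covered: preferential rate Free applies instead.
Duty = $303.36 × 0% = $0.00.
Total = $29,611.04 + $0.00 + $33,552.86 + $0.00 = $63,163.90.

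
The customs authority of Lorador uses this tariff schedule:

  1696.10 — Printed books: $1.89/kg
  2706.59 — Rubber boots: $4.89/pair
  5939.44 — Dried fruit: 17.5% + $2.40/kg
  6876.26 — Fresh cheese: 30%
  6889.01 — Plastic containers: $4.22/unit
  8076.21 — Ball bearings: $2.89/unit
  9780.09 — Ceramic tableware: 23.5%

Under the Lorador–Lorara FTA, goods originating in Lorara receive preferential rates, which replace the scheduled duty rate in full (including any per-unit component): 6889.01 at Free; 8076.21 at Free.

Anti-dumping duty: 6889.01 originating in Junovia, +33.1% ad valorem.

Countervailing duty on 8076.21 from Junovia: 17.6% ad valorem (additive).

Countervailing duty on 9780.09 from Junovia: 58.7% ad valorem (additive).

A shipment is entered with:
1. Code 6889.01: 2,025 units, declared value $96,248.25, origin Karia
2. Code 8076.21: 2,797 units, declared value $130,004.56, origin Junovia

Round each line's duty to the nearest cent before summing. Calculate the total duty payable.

Line 1 (6889.01, Karia, 2,025 units, $96,248.25):
Base rate for 6889.01 is $4.22/unit.
6889.01 has an FTA preferential rate, but origin Karia is not Lorara; base rate stands.
The additional-duty order on 6889.01 targets Junovia, not Karia; it does not apply.
Duty = 2,025 × $4.22 = $8,545.50.
Line 2 (8076.21, Junovia, 2,797 units, $130,004.56):
Base rate for 8076.21 is $2.89/unit.
8076.21 has an FTA preferential rate, but origin Junovia is not Lorara; base rate stands.
Additional duty on 8076.21 from Junovia: +17.6% ad valorem. Applied ad valorem rate = 17.6%.
Duty = $130,004.56 × 17.6% + 2,797 × $2.89 = $30,964.13.
Total = $8,545.50 + $30,964.13 = $39,509.63.

$39,509.63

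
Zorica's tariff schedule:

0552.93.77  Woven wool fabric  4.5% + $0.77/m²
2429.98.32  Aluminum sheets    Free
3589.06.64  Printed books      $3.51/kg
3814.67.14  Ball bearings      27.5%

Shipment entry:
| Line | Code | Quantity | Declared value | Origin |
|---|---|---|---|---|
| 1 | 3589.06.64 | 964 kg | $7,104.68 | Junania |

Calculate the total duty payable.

Line 1 (3589.06.64, Junania, 964 kg, $7,104.68):
Base rate for 3589.06.64 is $3.51/kg.
Duty = 964 × $3.51 = $3,383.64.

$3,383.64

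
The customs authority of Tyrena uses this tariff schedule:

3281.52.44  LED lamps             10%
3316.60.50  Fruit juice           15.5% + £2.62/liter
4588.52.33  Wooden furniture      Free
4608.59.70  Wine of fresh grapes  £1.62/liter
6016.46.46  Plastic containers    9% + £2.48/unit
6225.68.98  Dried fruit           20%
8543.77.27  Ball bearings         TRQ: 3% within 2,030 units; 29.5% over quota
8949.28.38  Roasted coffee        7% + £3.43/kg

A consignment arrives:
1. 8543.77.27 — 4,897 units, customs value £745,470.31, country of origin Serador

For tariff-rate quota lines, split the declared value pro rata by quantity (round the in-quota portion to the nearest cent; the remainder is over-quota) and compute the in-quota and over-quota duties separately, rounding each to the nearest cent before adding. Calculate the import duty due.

Line 1 (8543.77.27, Serador, 4,897 units, £745,470.31):
Code 8543.77.27 is under a tariff-rate quota (threshold 2,030 units). In-quota: 2,030 units at 3%; over-quota: 2,867 units at 29.5%.
Pro-rata value split: in-quota = £745,470.31 × 2,030/4,897 = £309,026.90; over-quota = £745,470.31 − £309,026.90 = £436,443.41.
In-quota duty = £309,026.90 × 3% = £9,270.81. Over-quota duty = £436,443.41 × 29.5% = £128,750.81.
Line duty = £9,270.81 + £128,750.81 = £138,021.62.

£138,021.62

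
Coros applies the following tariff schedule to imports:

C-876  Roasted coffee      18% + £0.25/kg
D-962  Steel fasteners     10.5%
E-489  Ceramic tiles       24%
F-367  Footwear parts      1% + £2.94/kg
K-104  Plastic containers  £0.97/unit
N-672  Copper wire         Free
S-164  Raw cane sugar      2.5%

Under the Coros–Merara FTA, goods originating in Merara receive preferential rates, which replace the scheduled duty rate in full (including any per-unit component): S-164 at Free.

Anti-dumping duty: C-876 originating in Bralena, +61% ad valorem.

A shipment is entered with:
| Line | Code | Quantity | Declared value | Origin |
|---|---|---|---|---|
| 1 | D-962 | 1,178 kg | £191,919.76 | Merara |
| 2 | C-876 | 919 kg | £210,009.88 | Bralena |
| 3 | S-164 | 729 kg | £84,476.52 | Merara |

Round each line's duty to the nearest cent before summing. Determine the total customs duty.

Line 1 (D-962, Merara, 1,178 kg, £191,919.76):
Base rate for D-962 is 10.5%.
Origin Merara is the FTA partner but D-962 is not on the preference list; base rate stands.
Duty = £191,919.76 × 10.5% = £20,151.57.
Line 2 (C-876, Bralena, 919 kg, £210,009.88):
Base rate for C-876 is 18% + £0.25/kg.
Additional duty on C-876 from Bralena: +61%. Applied ad valorem rate: 18% + 61% = 79%.
Duty = £210,009.88 × 79% + 919 × £0.25 = £166,137.56.
Line 3 (S-164, Merara, 729 kg, £84,476.52):
Base rate for S-164 is 2.5%.
Origin Merara qualifies under the Coros–Merara agreement and S-164 is covered: preferential rate Free applies instead.
Duty = £84,476.52 × 0% = £0.00.
Total = £20,151.57 + £166,137.56 + £0.00 = £186,289.13.

£186,289.13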